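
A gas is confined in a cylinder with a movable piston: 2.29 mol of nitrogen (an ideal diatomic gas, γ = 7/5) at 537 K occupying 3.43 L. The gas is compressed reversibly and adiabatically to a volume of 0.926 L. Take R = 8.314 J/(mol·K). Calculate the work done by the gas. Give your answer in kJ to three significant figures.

Adiabatic: TV^(γ−1) = const with γ = 7/5.
T₂ = T₁ (V₁/V₂)^(γ−1) = 537 × (3.43/0.926)^0.4 = 537 × 1.688 = 906.7 K.
W_by = nCᵥ(T₁ − T₂) = (2.29)(20.79)(537 − 906.7) = -17595 J.

W ≈ -17.6 kJ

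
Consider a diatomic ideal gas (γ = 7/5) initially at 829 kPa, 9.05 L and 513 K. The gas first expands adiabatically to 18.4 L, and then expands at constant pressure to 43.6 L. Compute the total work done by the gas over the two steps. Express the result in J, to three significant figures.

Step 1 (adiabatic): W = (P₁V₁ − P₂V₂)/(γ−1) = (7502 − 5649)/0.4 = 4635 J.
After step 1: P = 307 kPa, V = 18.4 L, T = 386.2 K.
Step 2 (isobaric): W = PΔV = (307 kPa)(43.6 − 18.4 L) = 7736 J.
W_total = 4635 + 7736 = 12371 J.

W_total ≈ 12400 J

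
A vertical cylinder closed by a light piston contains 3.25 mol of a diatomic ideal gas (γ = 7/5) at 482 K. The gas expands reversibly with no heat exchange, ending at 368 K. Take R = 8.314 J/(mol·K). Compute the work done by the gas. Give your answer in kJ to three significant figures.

Adiabatic ⇒ Q = 0, so W_by = −ΔU = nCᵥ(T₁ − T₂).
Cᵥ = 5R/2 = 20.79 J/(mol·K).
W = (3.25)(20.79)(482 − 368) = 7701 J.

W ≈ 7.70 kJ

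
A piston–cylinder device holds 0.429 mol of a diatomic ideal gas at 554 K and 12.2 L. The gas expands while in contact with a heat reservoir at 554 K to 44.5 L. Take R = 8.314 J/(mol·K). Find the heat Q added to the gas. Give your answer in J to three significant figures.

Q ≈ 2560 J

Isothermal ⇒ ΔU = 0, so Q = W = nRT ln(V₂/V₁).
Q = (0.429)(8.314)(554) ln(44.5/12.2) = 1976 × 1.294 = 2557 J.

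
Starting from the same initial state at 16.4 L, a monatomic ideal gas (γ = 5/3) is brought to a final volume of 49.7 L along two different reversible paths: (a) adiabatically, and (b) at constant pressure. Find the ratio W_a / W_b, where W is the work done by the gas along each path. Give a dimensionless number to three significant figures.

Path (a) adiabatic: W = P₁V₁(1 − (V₁/V₂)^(γ−1))/(γ−1) → W_a/(P₁V₁) = 0.7837.
Path (b) isobaric: W = P₁(V₂ − V₁) → W_b/(P₁V₁) = 2.03.
W_a / W_b = 0.7837 / 2.03 = 0.386.

W_a / W_b ≈ 0.386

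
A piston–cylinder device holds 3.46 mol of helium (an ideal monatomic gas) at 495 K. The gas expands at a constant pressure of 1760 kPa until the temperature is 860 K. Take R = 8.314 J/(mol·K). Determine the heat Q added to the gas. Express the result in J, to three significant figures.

Isobaric: W = nRΔT = (3.46)(8.314)(365) = 10500 J.
ΔU = nCᵥΔT with Cᵥ = 3R/2: ΔU = (3.46)(12.47)(365) = 15750 J.
Q = ΔU + W = 15750 + 10500 = 26249 J.

Q ≈ 26200 J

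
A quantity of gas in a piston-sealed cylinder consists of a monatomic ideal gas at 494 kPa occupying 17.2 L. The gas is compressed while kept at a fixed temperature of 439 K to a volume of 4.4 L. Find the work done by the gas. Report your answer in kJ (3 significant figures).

W ≈ -11.6 kJ

Isothermal: W = nRT ln(V₂/V₁) = P₁V₁ ln(V₂/V₁).
P₁V₁ = (494 kPa)(17.2 L) = 8497 J.
W = 8497 × ln(4.4/17.2) = 8497 × -1.363
W_by_gas = -11584 J.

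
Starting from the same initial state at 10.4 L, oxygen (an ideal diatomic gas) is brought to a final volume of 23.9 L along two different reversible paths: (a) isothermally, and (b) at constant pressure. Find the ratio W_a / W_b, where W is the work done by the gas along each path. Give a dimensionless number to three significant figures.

W_a / W_b ≈ 0.641

Path (a) isothermal: W = P₁V₁ ln(V₂/V₁) → W_a/(P₁V₁) = 0.8321.
Path (b) isobaric: W = P₁(V₂ − V₁) → W_b/(P₁V₁) = 1.298.
W_a / W_b = 0.8321 / 1.298 = 0.641.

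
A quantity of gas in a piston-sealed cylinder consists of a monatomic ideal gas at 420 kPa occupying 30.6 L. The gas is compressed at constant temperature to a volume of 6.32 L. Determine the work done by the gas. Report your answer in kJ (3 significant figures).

W ≈ -20.3 kJ

Isothermal: W = nRT ln(V₂/V₁) = P₁V₁ ln(V₂/V₁).
P₁V₁ = (420 kPa)(30.6 L) = 12852 J.
W = 12852 × ln(6.32/30.6) = 12852 × -1.577
W_by_gas = -20271 J.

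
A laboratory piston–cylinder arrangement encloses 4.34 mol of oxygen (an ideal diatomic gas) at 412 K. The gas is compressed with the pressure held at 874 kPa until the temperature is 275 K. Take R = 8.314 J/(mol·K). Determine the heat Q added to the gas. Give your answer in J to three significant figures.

Isobaric: W = nRΔT = (4.34)(8.314)(-137) = -4943 J.
ΔU = nCᵥΔT with Cᵥ = 5R/2: ΔU = (4.34)(20.79)(-137) = -12358 J.
Q = ΔU + W = -12358 − 4943 = -17302 J.

Q ≈ -17300 J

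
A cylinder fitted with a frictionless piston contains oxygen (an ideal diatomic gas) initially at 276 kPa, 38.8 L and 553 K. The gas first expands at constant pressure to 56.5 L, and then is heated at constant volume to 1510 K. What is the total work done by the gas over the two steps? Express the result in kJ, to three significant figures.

W_total ≈ 4.89 kJ

Step 1 (isobaric): W = PΔV = (276 kPa)(56.5 − 38.8 L) = 4885 J.
Step 2 (isochoric): W = 0 (constant volume).
W_total = 4885 + 0 = 4885 J.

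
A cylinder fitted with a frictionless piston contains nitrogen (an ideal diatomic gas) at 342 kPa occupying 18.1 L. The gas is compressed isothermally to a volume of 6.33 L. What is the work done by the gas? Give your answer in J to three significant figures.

Isothermal: W = nRT ln(V₂/V₁) = P₁V₁ ln(V₂/V₁).
P₁V₁ = (342 kPa)(18.1 L) = 6190 J.
W = 6190 × ln(6.33/18.1) = 6190 × -1.051
W_by_gas = -6503 J.

W ≈ -6500 J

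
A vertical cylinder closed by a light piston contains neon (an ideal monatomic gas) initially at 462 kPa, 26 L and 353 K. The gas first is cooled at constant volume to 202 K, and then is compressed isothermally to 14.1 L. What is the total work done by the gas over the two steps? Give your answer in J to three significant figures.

W_total ≈ -4210 J

Step 1 (isochoric): W = 0 (constant volume).
After step 1: P = 264.4 kPa (V unchanged).
Step 2 (isothermal): W = P₁V₁ ln(V₂/V₁) = (6874) ln(14.1/26) = -4206 J.
W_total = 0 − 4206 = -4206 J.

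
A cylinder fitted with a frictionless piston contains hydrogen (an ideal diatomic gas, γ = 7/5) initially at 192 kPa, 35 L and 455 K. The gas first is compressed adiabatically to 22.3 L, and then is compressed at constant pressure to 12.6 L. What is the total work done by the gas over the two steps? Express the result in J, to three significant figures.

Step 1 (adiabatic): W = (P₁V₁ − P₂V₂)/(γ−1) = (6720 − 8048)/0.4 = -3319 J.
After step 1: P = 360.9 kPa, V = 22.3 L, T = 544.9 K.
Step 2 (isobaric): W = PΔV = (360.9 kPa)(12.6 − 22.3 L) = -3501 J.
W_total = -3319 − 3501 = -6820 J.

W_total ≈ -6820 J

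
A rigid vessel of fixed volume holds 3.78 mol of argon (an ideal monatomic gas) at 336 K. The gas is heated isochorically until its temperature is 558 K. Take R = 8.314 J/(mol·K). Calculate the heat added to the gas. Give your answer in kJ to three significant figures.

Constant volume ⇒ W = 0, so Q = ΔU = nCᵥΔT with Cᵥ = 3R/2 = 12.47 J/(mol·K).
ΔU = (3.78)(12.47)(558 − 336) = 10465 J.

Q ≈ 10.5 kJ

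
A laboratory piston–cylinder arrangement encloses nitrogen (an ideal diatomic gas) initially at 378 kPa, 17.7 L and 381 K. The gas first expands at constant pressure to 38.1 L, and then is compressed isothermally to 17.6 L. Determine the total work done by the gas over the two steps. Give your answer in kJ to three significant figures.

W_total ≈ -3.41 kJ

Step 1 (isobaric): W = PΔV = (378 kPa)(38.1 − 17.7 L) = 7711 J.
After step 1: P = 378 kPa, V = 38.1 L, T = 820.1 K.
Step 2 (isothermal): W = P₁V₁ ln(V₂/V₁) = (14402) ln(17.6/38.1) = -11123 J.
W_total = 7711 − 11123 = -3412 J.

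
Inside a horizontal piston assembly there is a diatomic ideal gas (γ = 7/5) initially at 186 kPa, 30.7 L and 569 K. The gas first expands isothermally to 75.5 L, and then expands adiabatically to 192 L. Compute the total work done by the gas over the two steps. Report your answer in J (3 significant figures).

Step 1 (isothermal): W = P₁V₁ ln(V₂/V₁) = (5710) ln(75.5/30.7) = 5138 J.
After step 1: P = 75.63 kPa, V = 75.5 L, T = 569 K.
Step 2 (adiabatic): W = (P₁V₁ − P₂V₂)/(γ−1) = (5710 − 3931)/0.4 = 4448 J.
W_total = 5138 + 4448 = 9586 J.

W_total ≈ 9590 J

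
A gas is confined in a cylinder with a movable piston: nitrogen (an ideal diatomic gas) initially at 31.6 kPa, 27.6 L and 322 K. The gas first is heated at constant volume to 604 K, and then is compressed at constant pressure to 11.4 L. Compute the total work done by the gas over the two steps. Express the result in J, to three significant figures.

W_total ≈ -960 J

Step 1 (isochoric): W = 0 (constant volume).
After step 1: P = 59.27 kPa (V unchanged).
Step 2 (isobaric): W = PΔV = (59.27 kPa)(11.4 − 27.6 L) = -960.2 J.
W_total = 0 − 960.2 = -960.2 J.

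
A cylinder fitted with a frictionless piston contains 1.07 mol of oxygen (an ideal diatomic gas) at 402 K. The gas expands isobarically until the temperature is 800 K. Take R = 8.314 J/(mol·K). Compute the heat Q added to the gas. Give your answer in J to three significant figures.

Isobaric: W = nRΔT = (1.07)(8.314)(398) = 3541 J.
ΔU = nCᵥΔT with Cᵥ = 5R/2: ΔU = (1.07)(20.79)(398) = 8852 J.
Q = ΔU + W = 8852 + 3541 = 12392 J.

Q ≈ 12400 J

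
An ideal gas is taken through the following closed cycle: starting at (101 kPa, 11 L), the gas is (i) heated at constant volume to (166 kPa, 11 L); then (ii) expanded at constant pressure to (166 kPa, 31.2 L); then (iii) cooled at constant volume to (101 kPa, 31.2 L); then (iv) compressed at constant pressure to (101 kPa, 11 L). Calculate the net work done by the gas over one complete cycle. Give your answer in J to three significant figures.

Constant-volume legs do no work.
W(ii) = (166)(31.2 − 11) = 3353 J; W(iv) = (101)(11 − 31.2) = -2040 J.
W_net = 3353 − 2040 = 1313 J (the clockwise enclosed area).

W_net ≈ 1310 J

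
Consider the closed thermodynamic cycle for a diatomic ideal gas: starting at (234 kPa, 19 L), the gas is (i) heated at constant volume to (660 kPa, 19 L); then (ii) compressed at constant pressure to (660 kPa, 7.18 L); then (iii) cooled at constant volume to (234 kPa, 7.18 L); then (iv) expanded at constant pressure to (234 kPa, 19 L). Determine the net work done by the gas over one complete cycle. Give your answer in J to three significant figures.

Constant-volume legs do no work.
W(ii) = (660)(7.18 − 19) = -7801 J; W(iv) = (234)(19 − 7.18) = 2766 J.
W_net = -7801 + 2766 = -5035 J (the counter-clockwise enclosed area).

W_net ≈ -5040 J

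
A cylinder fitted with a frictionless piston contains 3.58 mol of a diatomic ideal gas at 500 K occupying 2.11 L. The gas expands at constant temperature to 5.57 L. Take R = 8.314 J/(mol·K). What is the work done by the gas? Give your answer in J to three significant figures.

W ≈ 14400 J

Isothermal: W = nRT ln(V₂/V₁).
W = (3.58)(8.314)(500) × ln(5.57/2.11)
  = 14882 × 0.9707
W_by_gas = 14446 J.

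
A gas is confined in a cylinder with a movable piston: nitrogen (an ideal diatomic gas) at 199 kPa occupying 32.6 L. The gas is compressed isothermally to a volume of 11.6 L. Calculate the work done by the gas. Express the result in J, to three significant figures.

Isothermal: W = nRT ln(V₂/V₁) = P₁V₁ ln(V₂/V₁).
P₁V₁ = (199 kPa)(32.6 L) = 6487 J.
W = 6487 × ln(11.6/32.6) = 6487 × -1.033
W_by_gas = -6703 J.

W ≈ -6700 J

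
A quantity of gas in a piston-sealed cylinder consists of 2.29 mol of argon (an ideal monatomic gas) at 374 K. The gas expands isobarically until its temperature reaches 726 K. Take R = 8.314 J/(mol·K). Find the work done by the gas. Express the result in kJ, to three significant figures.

W ≈ 6.70 kJ

Isobaric: W = P ΔV = nR ΔT.
W = (2.29)(8.314)(726 − 374) = 6702 J.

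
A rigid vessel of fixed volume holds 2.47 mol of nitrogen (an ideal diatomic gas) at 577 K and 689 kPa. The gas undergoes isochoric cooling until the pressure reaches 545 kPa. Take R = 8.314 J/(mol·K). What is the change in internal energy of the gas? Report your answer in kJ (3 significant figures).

Constant volume ⇒ W = 0, so Q = ΔU = nCᵥΔT with Cᵥ = 5R/2 = 20.79 J/(mol·K).
At constant V, T₂/T₁ = P₂/P₁ ⇒ ΔT = T₁(P₂/P₁ − 1) = 577·(545/689 − 1) = -120.6 K.
ΔU = (2.47)(20.79)(-120.6) = -6191 J.

ΔU ≈ -6.19 kJ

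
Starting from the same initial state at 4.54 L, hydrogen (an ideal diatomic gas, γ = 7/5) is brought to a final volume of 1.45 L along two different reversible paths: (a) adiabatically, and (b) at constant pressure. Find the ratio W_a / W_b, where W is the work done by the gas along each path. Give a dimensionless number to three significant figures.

W_a / W_b ≈ 2.13

Path (a) adiabatic: W = P₁V₁(1 − (V₁/V₂)^(γ−1))/(γ−1) → W_a/(P₁V₁) = -1.447.
Path (b) isobaric: W = P₁(V₂ − V₁) → W_b/(P₁V₁) = -0.6806.
W_a / W_b = -1.447 / -0.6806 = 2.125.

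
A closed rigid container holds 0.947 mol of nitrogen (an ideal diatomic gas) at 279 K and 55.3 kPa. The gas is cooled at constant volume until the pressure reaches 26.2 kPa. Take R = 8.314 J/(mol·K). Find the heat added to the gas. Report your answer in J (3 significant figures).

Constant volume ⇒ W = 0, so Q = ΔU = nCᵥΔT with Cᵥ = 5R/2 = 20.79 J/(mol·K).
At constant V, T₂/T₁ = P₂/P₁ ⇒ ΔT = T₁(P₂/P₁ − 1) = 279·(26.2/55.3 − 1) = -146.8 K.
ΔU = (0.947)(20.79)(-146.8) = -2890 J.

Q ≈ -2890 J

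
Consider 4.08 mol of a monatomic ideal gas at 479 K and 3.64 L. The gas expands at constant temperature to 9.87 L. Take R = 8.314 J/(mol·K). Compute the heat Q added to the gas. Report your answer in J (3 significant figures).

Isothermal ⇒ ΔU = 0, so Q = W = nRT ln(V₂/V₁).
Q = (4.08)(8.314)(479) ln(9.87/3.64) = 16248 × 0.9975 = 16208 J.

Q ≈ 16200 J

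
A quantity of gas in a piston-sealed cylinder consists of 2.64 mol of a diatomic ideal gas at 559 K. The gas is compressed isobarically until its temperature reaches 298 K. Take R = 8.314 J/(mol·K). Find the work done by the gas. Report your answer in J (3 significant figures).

W ≈ -5730 J

Isobaric: W = P ΔV = nR ΔT.
W = (2.64)(8.314)(298 − 559) = -5729 J.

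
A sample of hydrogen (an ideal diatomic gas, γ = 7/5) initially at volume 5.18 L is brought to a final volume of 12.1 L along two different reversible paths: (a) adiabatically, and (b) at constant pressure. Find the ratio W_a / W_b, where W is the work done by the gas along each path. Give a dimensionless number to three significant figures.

Path (a) adiabatic: W = P₁V₁(1 − (V₁/V₂)^(γ−1))/(γ−1) → W_a/(P₁V₁) = 0.7194.
Path (b) isobaric: W = P₁(V₂ − V₁) → W_b/(P₁V₁) = 1.336.
W_a / W_b = 0.7194 / 1.336 = 0.5385.

W_a / W_b ≈ 0.539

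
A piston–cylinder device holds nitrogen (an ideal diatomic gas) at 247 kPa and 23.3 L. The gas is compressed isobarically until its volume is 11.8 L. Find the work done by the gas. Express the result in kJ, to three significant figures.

W ≈ -2.84 kJ

Isobaric: W = P ΔV.
W = (247 kPa)(11.8 − 23.3 L) = (247)(-11.5) = -2840 J.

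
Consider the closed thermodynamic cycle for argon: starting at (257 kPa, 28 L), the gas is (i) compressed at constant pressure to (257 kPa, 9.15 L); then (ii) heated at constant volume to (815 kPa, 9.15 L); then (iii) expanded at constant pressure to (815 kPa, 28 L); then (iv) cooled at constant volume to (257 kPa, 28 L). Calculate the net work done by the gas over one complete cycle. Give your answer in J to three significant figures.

Constant-volume legs do no work.
W(i) = (257)(9.15 − 28) = -4844 J; W(iii) = (815)(28 − 9.15) = 15363 J.
W_net = -4844 + 15363 = 10518 J (the clockwise enclosed area).

W_net ≈ 10500 J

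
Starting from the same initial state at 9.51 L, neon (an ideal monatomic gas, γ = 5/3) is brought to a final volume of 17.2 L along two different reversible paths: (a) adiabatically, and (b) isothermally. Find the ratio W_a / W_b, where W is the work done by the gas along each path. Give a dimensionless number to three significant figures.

W_a / W_b ≈ 0.826

Path (a) adiabatic: W = P₁V₁(1 − (V₁/V₂)^(γ−1))/(γ−1) → W_a/(P₁V₁) = 0.4895.
Path (b) isothermal: W = P₁V₁ ln(V₂/V₁) → W_b/(P₁V₁) = 0.5926.
W_a / W_b = 0.4895 / 0.5926 = 0.8261.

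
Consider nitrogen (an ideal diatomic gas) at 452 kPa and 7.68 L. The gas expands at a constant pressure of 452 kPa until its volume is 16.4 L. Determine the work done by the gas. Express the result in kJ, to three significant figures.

W ≈ 3.94 kJ

Isobaric: W = P ΔV.
W = (452 kPa)(16.4 − 7.68 L) = (452)(8.72) = 3941 J.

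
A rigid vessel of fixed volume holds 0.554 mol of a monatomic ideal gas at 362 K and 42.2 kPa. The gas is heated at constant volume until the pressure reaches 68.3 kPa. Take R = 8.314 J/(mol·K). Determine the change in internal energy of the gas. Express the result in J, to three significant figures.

ΔU ≈ 1550 J

Constant volume ⇒ W = 0, so Q = ΔU = nCᵥΔT with Cᵥ = 3R/2 = 12.47 J/(mol·K).
At constant V, T₂/T₁ = P₂/P₁ ⇒ ΔT = T₁(P₂/P₁ − 1) = 362·(68.3/42.2 − 1) = 223.9 K.
ΔU = (0.554)(12.47)(223.9) = 1547 J.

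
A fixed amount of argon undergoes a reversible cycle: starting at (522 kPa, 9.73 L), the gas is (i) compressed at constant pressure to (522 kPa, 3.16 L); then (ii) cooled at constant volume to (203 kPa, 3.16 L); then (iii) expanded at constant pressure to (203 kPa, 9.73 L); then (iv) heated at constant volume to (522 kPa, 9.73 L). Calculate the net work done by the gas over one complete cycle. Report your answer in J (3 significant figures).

Constant-volume legs do no work.
W(i) = (522)(3.16 − 9.73) = -3430 J; W(iii) = (203)(9.73 − 3.16) = 1334 J.
W_net = -3430 + 1334 = -2096 J (the counter-clockwise enclosed area).

W_net ≈ -2100 J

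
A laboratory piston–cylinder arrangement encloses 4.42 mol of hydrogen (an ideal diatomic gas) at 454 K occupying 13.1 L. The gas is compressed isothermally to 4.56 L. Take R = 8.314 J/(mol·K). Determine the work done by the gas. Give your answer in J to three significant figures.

W ≈ -17600 J

Isothermal: W = nRT ln(V₂/V₁).
W = (4.42)(8.314)(454) × ln(4.56/13.1)
  = 16684 × -1.055
W_by_gas = -17606 J.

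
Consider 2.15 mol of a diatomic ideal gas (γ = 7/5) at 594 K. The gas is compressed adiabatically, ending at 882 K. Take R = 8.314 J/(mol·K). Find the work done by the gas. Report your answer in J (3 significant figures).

W ≈ -12900 J

Adiabatic ⇒ Q = 0, so W_by = −ΔU = nCᵥ(T₁ − T₂).
Cᵥ = 5R/2 = 20.79 J/(mol·K).
W = (2.15)(20.79)(594 − 882) = -12870 J.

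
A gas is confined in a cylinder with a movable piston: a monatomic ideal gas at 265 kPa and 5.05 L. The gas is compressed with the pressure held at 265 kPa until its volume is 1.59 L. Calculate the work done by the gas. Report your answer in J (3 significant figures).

W ≈ -917 J

Isobaric: W = P ΔV.
W = (265 kPa)(1.59 − 5.05 L) = (265)(-3.46) = -916.9 J.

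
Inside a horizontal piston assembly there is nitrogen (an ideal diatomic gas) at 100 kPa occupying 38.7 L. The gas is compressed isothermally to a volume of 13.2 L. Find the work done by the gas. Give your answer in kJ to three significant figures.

Isothermal: W = nRT ln(V₂/V₁) = P₁V₁ ln(V₂/V₁).
P₁V₁ = (100 kPa)(38.7 L) = 3870 J.
W = 3870 × ln(13.2/38.7) = 3870 × -1.076
W_by_gas = -4163 J.

W ≈ -4.16 kJ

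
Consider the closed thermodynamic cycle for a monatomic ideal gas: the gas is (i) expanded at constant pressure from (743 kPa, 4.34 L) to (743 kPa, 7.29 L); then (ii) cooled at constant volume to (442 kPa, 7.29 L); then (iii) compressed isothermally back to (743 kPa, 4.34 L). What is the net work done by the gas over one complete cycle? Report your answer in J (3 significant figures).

W_net ≈ 521 J

Leg (i): W = PΔV = (743)(7.29 − 4.34) = 2192 J.
Leg (ii): W = 0.
Leg (iii): W = PᵢVᵢ ln(V_f/Vᵢ) = (3222) ln(4.34/7.29) = -1671 J.
W_net = 2192 − 1671 = 520.7 J.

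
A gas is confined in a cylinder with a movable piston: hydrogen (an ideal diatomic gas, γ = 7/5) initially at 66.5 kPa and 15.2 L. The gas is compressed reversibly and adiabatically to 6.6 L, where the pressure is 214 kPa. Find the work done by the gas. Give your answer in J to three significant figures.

Adiabatic: W = (P₁V₁ − P₂V₂)/(γ − 1) with γ = 7/5.
P₁V₁ = 1011 J, P₂V₂ = 1412 J.
W = (1011 − 1412) / 0.4 = -1004 J.

W ≈ -1000 J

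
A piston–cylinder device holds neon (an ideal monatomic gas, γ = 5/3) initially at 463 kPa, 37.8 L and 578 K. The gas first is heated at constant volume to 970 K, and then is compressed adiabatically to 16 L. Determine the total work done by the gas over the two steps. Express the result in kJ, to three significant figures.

W_total ≈ -34.1 kJ

Step 1 (isochoric): W = 0 (constant volume).
After step 1: P = 777 kPa (V unchanged).
Step 2 (adiabatic): W = (P₁V₁ − P₂V₂)/(γ−1) = (29371 − 52099)/0.667 = -34093 J.
W_total = 0 − 34093 = -34093 J.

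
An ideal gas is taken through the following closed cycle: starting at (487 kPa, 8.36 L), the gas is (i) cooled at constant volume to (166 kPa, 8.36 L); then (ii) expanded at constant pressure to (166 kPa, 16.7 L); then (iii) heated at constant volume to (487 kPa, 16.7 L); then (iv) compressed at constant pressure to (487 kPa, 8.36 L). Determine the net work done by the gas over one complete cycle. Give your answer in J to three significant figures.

Constant-volume legs do no work.
W(ii) = (166)(16.7 − 8.36) = 1384 J; W(iv) = (487)(8.36 − 16.7) = -4062 J.
W_net = 1384 − 4062 = -2677 J (the counter-clockwise enclosed area).

W_net ≈ -2680 J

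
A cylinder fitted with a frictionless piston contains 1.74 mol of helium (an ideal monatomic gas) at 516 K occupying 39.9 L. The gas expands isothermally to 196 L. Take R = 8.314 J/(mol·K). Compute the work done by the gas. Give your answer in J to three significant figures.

Isothermal: W = nRT ln(V₂/V₁).
W = (1.74)(8.314)(516) × ln(196/39.9)
  = 7465 × 1.592
W_by_gas = 11882 J.

W ≈ 11900 J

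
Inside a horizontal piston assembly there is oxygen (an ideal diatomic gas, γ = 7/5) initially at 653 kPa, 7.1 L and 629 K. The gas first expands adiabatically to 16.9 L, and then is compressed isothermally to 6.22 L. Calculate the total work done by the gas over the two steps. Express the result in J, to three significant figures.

W_total ≈ 122 J

Step 1 (adiabatic): W = (P₁V₁ − P₂V₂)/(γ−1) = (4636 − 3277)/0.4 = 3397 J.
After step 1: P = 193.9 kPa, V = 16.9 L, T = 444.6 K.
Step 2 (isothermal): W = P₁V₁ ln(V₂/V₁) = (3277) ln(6.22/16.9) = -3276 J.
W_total = 3397 − 3276 = 121.6 J.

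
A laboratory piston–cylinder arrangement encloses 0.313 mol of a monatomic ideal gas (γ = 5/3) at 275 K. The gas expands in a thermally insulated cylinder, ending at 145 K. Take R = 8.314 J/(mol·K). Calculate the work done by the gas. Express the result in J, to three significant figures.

W ≈ 507 J

Adiabatic ⇒ Q = 0, so W_by = −ΔU = nCᵥ(T₁ − T₂).
Cᵥ = 3R/2 = 12.47 J/(mol·K).
W = (0.313)(12.47)(275 − 145) = 507.4 J.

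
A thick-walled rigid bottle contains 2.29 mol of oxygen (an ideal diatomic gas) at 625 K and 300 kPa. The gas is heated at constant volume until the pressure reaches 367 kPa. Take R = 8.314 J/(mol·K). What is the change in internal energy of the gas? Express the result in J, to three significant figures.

Constant volume ⇒ W = 0, so Q = ΔU = nCᵥΔT with Cᵥ = 5R/2 = 20.79 J/(mol·K).
At constant V, T₂/T₁ = P₂/P₁ ⇒ ΔT = T₁(P₂/P₁ − 1) = 625·(367/300 − 1) = 139.6 K.
ΔU = (2.29)(20.79)(139.6) = 6644 J.

ΔU ≈ 6640 J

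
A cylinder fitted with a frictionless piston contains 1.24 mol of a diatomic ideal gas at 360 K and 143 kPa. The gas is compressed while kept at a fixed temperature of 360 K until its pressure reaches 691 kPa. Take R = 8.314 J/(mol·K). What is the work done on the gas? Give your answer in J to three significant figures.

Isothermal process: W = nRT ln(V₂/V₁) = nRT ln(P₁/P₂).
W = (1.24)(8.314)(360) × ln(143/691)
  = 3711 × ln(0.2069) = 3711 × -1.575
W_by_gas = -5847 J; work on gas = −W_by = 5847 J.

W ≈ 5850 J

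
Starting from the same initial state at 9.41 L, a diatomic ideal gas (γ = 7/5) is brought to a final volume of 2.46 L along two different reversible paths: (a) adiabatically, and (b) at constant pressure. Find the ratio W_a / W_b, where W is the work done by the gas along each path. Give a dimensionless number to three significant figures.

Path (a) adiabatic: W = P₁V₁(1 − (V₁/V₂)^(γ−1))/(γ−1) → W_a/(P₁V₁) = -1.776.
Path (b) isobaric: W = P₁(V₂ − V₁) → W_b/(P₁V₁) = -0.7386.
W_a / W_b = -1.776 / -0.7386 = 2.404.

W_a / W_b ≈ 2.40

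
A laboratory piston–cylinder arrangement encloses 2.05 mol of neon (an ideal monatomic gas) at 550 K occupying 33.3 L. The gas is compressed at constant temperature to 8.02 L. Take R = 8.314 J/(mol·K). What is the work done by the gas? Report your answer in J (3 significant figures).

Isothermal: W = nRT ln(V₂/V₁).
W = (2.05)(8.314)(550) × ln(8.02/33.3)
  = 9374 × -1.424
W_by_gas = -13345 J.

W ≈ -13300 J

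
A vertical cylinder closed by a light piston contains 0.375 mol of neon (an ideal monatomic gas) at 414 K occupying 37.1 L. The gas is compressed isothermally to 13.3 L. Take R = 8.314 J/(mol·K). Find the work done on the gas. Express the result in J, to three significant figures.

W ≈ 1320 J

Isothermal: W = nRT ln(V₂/V₁).
W = (0.375)(8.314)(414) × ln(13.3/37.1)
  = 1291 × -1.026
W_by_gas = -1324 J; work on gas = −W_by = 1324 J.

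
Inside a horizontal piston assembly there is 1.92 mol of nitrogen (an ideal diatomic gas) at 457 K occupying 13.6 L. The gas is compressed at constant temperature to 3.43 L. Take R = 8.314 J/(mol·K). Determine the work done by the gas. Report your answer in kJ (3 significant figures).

Isothermal: W = nRT ln(V₂/V₁).
W = (1.92)(8.314)(457) × ln(3.43/13.6)
  = 7295 × -1.378
W_by_gas = -10049 J.

W ≈ -10.0 kJ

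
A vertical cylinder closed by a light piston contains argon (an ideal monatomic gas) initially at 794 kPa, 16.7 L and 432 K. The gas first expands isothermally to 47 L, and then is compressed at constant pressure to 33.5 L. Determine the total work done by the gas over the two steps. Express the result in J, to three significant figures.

W_total ≈ 9910 J

Step 1 (isothermal): W = P₁V₁ ln(V₂/V₁) = (13260) ln(47/16.7) = 13720 J.
After step 1: P = 282.1 kPa, V = 47 L, T = 432 K.
Step 2 (isobaric): W = PΔV = (282.1 kPa)(33.5 − 47 L) = -3809 J.
W_total = 13720 − 3809 = 9912 J.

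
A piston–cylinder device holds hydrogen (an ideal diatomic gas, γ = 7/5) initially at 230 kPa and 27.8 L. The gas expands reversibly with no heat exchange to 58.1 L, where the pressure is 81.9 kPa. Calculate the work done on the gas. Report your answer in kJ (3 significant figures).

W ≈ -4.09 kJ

Adiabatic: W = (P₁V₁ − P₂V₂)/(γ − 1) with γ = 7/5.
P₁V₁ = 6394 J, P₂V₂ = 4758 J.
W = (6394 − 4758) / 0.4 = 4089 J.
Work on gas = −W_by = -4089 J.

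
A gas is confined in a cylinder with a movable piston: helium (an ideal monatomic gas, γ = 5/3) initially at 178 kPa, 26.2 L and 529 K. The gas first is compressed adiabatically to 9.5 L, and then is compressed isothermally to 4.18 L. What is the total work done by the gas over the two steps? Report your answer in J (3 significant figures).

W_total ≈ -14300 J

Step 1 (adiabatic): W = (P₁V₁ − P₂V₂)/(γ−1) = (4664 − 9171)/0.667 = -6762 J.
After step 1: P = 965.4 kPa, V = 9.5 L, T = 1040 K.
Step 2 (isothermal): W = P₁V₁ ln(V₂/V₁) = (9171) ln(4.18/9.5) = -7530 J.
W_total = -6762 − 7530 = -14291 J.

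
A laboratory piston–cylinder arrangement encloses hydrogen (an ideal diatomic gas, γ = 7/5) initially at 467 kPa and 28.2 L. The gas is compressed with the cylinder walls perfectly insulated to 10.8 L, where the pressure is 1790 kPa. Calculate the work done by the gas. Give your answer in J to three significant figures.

W ≈ -15400 J

Adiabatic: W = (P₁V₁ − P₂V₂)/(γ − 1) with γ = 7/5.
P₁V₁ = 13169 J, P₂V₂ = 19332 J.
W = (13169 − 19332) / 0.4 = -15407 J.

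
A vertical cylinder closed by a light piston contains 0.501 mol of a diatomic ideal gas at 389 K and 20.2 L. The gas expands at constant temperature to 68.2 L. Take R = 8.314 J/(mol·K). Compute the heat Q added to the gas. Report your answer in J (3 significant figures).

Isothermal ⇒ ΔU = 0, so Q = W = nRT ln(V₂/V₁).
Q = (0.501)(8.314)(389) ln(68.2/20.2) = 1620 × 1.217 = 1972 J.

Q ≈ 1970 J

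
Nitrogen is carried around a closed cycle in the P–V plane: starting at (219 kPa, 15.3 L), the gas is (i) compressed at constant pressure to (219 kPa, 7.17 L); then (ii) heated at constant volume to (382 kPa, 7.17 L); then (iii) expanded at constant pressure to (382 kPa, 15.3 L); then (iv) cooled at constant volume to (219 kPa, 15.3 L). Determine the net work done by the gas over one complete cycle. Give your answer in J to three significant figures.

Constant-volume legs do no work.
W(i) = (219)(7.17 − 15.3) = -1780 J; W(iii) = (382)(15.3 − 7.17) = 3106 J.
W_net = -1780 + 3106 = 1325 J (the clockwise enclosed area).

W_net ≈ 1330 J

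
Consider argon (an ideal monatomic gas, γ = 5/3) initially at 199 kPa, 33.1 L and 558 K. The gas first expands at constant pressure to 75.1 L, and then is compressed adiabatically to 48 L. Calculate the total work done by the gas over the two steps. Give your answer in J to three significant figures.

W_total ≈ 563 J

Step 1 (isobaric): W = PΔV = (199 kPa)(75.1 − 33.1 L) = 8358 J.
After step 1: P = 199 kPa, V = 75.1 L, T = 1266 K.
Step 2 (adiabatic): W = (P₁V₁ − P₂V₂)/(γ−1) = (14945 − 20142)/0.667 = -7795 J.
W_total = 8358 − 7795 = 563.1 J.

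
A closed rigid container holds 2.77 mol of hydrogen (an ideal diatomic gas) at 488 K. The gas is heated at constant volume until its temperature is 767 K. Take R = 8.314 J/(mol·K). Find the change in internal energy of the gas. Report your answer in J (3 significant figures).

Constant volume ⇒ W = 0, so Q = ΔU = nCᵥΔT with Cᵥ = 5R/2 = 20.79 J/(mol·K).
ΔU = (2.77)(20.79)(767 − 488) = 16063 J.

ΔU ≈ 16100 J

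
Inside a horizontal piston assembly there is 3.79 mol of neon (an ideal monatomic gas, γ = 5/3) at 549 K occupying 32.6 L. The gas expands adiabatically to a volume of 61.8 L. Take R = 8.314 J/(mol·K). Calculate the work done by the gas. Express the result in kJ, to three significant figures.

W ≈ 9.01 kJ

Adiabatic: TV^(γ−1) = const with γ = 5/3.
T₂ = T₁ (V₁/V₂)^(γ−1) = 549 × (32.6/61.8)^0.667 = 549 × 0.6529 = 358.4 K.
W_by = nCᵥ(T₁ − T₂) = (3.79)(12.47)(549 − 358.4) = 9008 J.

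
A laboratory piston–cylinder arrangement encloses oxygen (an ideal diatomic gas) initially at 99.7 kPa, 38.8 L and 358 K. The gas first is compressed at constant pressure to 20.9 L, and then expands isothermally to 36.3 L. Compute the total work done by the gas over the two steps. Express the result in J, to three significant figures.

W_total ≈ -634 J

Step 1 (isobaric): W = PΔV = (99.7 kPa)(20.9 − 38.8 L) = -1785 J.
After step 1: P = 99.7 kPa, V = 20.9 L, T = 192.8 K.
Step 2 (isothermal): W = P₁V₁ ln(V₂/V₁) = (2084) ln(36.3/20.9) = 1150 J.
W_total = -1785 + 1150 = -634.3 J.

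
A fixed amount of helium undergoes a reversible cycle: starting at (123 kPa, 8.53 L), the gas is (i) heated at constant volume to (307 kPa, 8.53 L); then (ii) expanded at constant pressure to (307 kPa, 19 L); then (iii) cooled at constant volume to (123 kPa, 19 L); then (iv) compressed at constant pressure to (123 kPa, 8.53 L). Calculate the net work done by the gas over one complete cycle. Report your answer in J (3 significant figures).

Constant-volume legs do no work.
W(ii) = (307)(19 − 8.53) = 3214 J; W(iv) = (123)(8.53 − 19) = -1288 J.
W_net = 3214 − 1288 = 1926 J (the clockwise enclosed area).

W_net ≈ 1930 J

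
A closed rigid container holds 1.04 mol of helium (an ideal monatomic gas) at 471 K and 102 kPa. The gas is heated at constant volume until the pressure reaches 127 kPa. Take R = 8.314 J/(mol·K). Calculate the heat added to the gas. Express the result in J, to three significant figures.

Constant volume ⇒ W = 0, so Q = ΔU = nCᵥΔT with Cᵥ = 3R/2 = 12.47 J/(mol·K).
At constant V, T₂/T₁ = P₂/P₁ ⇒ ΔT = T₁(P₂/P₁ − 1) = 471·(127/102 − 1) = 115.4 K.
ΔU = (1.04)(12.47)(115.4) = 1497 J.

Q ≈ 1500 J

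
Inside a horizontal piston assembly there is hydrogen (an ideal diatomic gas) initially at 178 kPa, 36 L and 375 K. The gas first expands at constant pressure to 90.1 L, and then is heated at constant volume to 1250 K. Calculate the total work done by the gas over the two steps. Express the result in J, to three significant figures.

W_total ≈ 9630 J

Step 1 (isobaric): W = PΔV = (178 kPa)(90.1 − 36 L) = 9630 J.
Step 2 (isochoric): W = 0 (constant volume).
W_total = 9630 + 0 = 9630 J.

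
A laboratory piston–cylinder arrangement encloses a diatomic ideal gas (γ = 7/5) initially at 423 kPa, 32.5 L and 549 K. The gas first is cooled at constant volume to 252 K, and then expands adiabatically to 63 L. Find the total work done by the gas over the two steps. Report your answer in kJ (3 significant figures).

Step 1 (isochoric): W = 0 (constant volume).
After step 1: P = 194.2 kPa (V unchanged).
Step 2 (adiabatic): W = (P₁V₁ − P₂V₂)/(γ−1) = (6310 − 4842)/0.4 = 3670 J.
W_total = 0 + 3670 = 3670 J.

W_total ≈ 3.67 kJ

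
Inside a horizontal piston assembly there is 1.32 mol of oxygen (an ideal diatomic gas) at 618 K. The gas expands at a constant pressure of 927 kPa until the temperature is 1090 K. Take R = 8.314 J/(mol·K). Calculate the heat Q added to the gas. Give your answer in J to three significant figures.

Isobaric: W = nRΔT = (1.32)(8.314)(472) = 5180 J.
ΔU = nCᵥΔT with Cᵥ = 5R/2: ΔU = (1.32)(20.79)(472) = 12950 J.
Q = ΔU + W = 12950 + 5180 = 18130 J.

Q ≈ 18100 J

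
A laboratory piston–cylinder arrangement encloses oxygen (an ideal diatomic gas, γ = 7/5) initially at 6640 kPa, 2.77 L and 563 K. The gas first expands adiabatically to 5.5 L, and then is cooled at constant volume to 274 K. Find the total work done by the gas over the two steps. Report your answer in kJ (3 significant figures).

Step 1 (adiabatic): W = (P₁V₁ − P₂V₂)/(γ−1) = (18393 − 13980)/0.4 = 11033 J.
Step 2 (isochoric): W = 0 (constant volume).
W_total = 11033 + 0 = 11033 J.

W_total ≈ 11.0 kJ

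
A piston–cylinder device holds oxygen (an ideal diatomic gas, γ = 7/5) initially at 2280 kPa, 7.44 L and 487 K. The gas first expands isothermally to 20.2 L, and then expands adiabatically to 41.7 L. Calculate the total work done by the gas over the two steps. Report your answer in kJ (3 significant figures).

Step 1 (isothermal): W = P₁V₁ ln(V₂/V₁) = (16963) ln(20.2/7.44) = 16943 J.
After step 1: P = 839.8 kPa, V = 20.2 L, T = 487 K.
Step 2 (adiabatic): W = (P₁V₁ − P₂V₂)/(γ−1) = (16963 − 12694)/0.4 = 10673 J.
W_total = 16943 + 10673 = 27616 J.

W_total ≈ 27.6 kJ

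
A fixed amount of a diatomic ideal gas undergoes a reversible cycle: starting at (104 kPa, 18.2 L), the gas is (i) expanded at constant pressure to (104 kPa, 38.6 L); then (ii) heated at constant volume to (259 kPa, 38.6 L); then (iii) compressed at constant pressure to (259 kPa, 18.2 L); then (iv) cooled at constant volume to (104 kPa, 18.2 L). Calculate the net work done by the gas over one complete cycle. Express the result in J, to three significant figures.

Constant-volume legs do no work.
W(i) = (104)(38.6 − 18.2) = 2122 J; W(iii) = (259)(18.2 − 38.6) = -5284 J.
W_net = 2122 − 5284 = -3162 J (the counter-clockwise enclosed area).

W_net ≈ -3160 J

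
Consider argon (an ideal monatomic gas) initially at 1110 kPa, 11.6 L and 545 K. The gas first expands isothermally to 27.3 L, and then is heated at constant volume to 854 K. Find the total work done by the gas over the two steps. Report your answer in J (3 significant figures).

W_total ≈ 11000 J

Step 1 (isothermal): W = P₁V₁ ln(V₂/V₁) = (12876) ln(27.3/11.6) = 11020 J.
Step 2 (isochoric): W = 0 (constant volume).
W_total = 11020 + 0 = 11020 J.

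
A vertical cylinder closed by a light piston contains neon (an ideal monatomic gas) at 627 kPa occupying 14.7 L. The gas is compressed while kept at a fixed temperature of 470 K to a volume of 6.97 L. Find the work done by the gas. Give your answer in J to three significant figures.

Isothermal: W = nRT ln(V₂/V₁) = P₁V₁ ln(V₂/V₁).
P₁V₁ = (627 kPa)(14.7 L) = 9217 J.
W = 9217 × ln(6.97/14.7) = 9217 × -0.7462
W_by_gas = -6878 J.

W ≈ -6880 J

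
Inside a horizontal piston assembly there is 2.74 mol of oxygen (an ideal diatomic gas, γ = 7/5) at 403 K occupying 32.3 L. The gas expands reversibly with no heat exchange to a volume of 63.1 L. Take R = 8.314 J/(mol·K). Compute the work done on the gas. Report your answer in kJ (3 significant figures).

W ≈ -5.39 kJ

Adiabatic: TV^(γ−1) = const with γ = 7/5.
T₂ = T₁ (V₁/V₂)^(γ−1) = 403 × (32.3/63.1)^0.4 = 403 × 0.765 = 308.3 K.
W_by = nCᵥ(T₁ − T₂) = (2.74)(20.79)(403 − 308.3) = 5393 J.
Work on gas = −W_by = -5393 J.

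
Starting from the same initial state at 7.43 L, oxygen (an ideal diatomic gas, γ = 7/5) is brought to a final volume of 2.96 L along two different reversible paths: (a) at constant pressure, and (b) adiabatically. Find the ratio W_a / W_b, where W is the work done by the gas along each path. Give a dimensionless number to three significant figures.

Path (a) isobaric: W = P₁(V₂ − V₁) → W_a/(P₁V₁) = -0.6016.
Path (b) adiabatic: W = P₁V₁(1 − (V₁/V₂)^(γ−1))/(γ−1) → W_b/(P₁V₁) = -1.113.
W_a / W_b = -0.6016 / -1.113 = 0.5407.

W_a / W_b ≈ 0.541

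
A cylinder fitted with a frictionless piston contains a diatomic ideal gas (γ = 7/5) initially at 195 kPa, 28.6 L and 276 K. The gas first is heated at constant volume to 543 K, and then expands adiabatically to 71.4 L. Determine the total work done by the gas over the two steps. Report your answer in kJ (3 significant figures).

W_total ≈ 8.41 kJ

Step 1 (isochoric): W = 0 (constant volume).
After step 1: P = 383.6 kPa (V unchanged).
Step 2 (adiabatic): W = (P₁V₁ − P₂V₂)/(γ−1) = (10972 − 7610)/0.4 = 8406 J.
W_total = 0 + 8406 = 8406 J.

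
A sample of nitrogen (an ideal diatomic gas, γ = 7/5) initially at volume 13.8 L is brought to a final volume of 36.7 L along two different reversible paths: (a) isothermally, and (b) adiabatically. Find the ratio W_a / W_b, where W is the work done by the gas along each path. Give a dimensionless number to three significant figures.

Path (a) isothermal: W = P₁V₁ ln(V₂/V₁) → W_a/(P₁V₁) = 0.9781.
Path (b) adiabatic: W = P₁V₁(1 − (V₁/V₂)^(γ−1))/(γ−1) → W_b/(P₁V₁) = 0.8095.
W_a / W_b = 0.9781 / 0.8095 = 1.208.

W_a / W_b ≈ 1.21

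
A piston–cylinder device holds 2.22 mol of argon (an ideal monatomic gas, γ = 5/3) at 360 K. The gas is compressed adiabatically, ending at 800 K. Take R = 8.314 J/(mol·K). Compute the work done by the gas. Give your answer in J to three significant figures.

W ≈ -12200 J

Adiabatic ⇒ Q = 0, so W_by = −ΔU = nCᵥ(T₁ − T₂).
Cᵥ = 3R/2 = 12.47 J/(mol·K).
W = (2.22)(12.47)(360 − 800) = -12182 J.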